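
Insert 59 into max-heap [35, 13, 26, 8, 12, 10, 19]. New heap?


Append 59: [35, 13, 26, 8, 12, 10, 19, 59]
Bubble up: swap idx 7(59) with idx 3(8); swap idx 3(59) with idx 1(13); swap idx 1(59) with idx 0(35)
Result: [59, 35, 26, 13, 12, 10, 19, 8]


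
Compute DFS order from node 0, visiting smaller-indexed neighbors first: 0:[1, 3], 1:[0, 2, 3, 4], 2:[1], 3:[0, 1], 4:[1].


DFS stack-based: start with [0]
Visit order: [0, 1, 2, 3, 4]


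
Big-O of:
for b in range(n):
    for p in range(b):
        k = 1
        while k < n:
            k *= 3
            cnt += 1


Per nesting level: O(n) * O(n) [triangular over b] * O(log n) = O(n^2 log n)
Complexity: O(n^2 log n)


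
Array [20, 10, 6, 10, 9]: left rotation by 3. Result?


Left rotate by 3: [10, 9, 20, 10, 6]


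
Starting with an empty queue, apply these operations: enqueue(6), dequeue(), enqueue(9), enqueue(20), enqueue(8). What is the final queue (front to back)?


enqueue(6) -> [6]
dequeue() returns 6 -> []
enqueue(9) -> [9]
enqueue(20) -> [9, 20]
enqueue(8) -> [9, 20, 8]
Final queue (front to back): [9, 20, 8]


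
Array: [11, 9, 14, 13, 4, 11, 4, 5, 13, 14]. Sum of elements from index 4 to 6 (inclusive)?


Prefix sums: [0, 11, 20, 34, 47, 51, 62, 66, 71, 84, 98]
Sum[4..6] = prefix[7] - prefix[4] = 66 - 47 = 19


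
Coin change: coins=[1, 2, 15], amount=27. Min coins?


dp[0]=0; dp[i]=1+min(dp[i-c] for c in coins)
...dp[22]=5, dp[23]=5, dp[24]=6, dp[25]=6, dp[26]=7, dp[27]=7
Minimum coins for 27 = 7


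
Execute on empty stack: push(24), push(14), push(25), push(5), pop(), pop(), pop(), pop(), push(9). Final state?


push(24) -> [24]
push(14) -> [24, 14]
push(25) -> [24, 14, 25]
push(5) -> [24, 14, 25, 5]
pop() returns 5 -> [24, 14, 25]
pop() returns 25 -> [24, 14]
pop() returns 14 -> [24]
pop() returns 24 -> []
push(9) -> [9]
Final stack (bottom to top): [9]


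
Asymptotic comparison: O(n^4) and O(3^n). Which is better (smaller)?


quartic grows slower than exponential (base 3)
O(n^4) is asymptotically smaller; O(3^n) grows faster


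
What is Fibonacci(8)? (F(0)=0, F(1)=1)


F(n)=F(n-1)+F(n-2)
...F(6)=8, F(7)=13, F(8)=21


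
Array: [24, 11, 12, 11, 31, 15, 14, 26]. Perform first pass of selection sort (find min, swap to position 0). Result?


After one pass: [11, 24, 12, 11, 31, 15, 14, 26]


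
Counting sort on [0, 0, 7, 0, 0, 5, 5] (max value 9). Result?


Count array: [4, 0, 0, 0, 0, 2, 0, 1, 0, 0]
Reconstruct: [0, 0, 0, 0, 5, 5, 7]


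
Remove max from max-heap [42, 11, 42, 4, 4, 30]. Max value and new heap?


Max = 42
Replace root with last, heapify down
Resulting heap: [42, 11, 30, 4, 4]


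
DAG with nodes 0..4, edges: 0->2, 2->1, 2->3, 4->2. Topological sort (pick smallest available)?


Kahn's algorithm, process smallest node first
Order: [0, 4, 2, 1, 3]


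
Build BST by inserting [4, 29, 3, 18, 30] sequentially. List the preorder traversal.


Root = 4; build tree by BST insertion.
Preorder traversal: [4, 3, 29, 18, 30]


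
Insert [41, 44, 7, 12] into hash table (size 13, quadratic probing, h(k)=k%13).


Insertions: 41->slot 2; 44->slot 5; 7->slot 7; 12->slot 12
Table: [None, None, 41, None, None, 44, None, 7, None, None, None, None, 12]


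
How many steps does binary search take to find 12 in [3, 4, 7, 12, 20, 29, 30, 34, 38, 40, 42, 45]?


Search for 12:
[0,11] mid=5 arr[5]=29
[0,4] mid=2 arr[2]=7
[3,4] mid=3 arr[3]=12
Total: 3 comparisons


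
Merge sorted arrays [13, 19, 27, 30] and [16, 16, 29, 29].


Compare heads, take smaller each step.
Merged: [13, 16, 16, 19, 27, 29, 29, 30]


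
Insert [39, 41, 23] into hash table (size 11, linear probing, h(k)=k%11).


Insertions: 39->slot 6; 41->slot 8; 23->slot 1
Table: [None, 23, None, None, None, None, 39, None, 41, None, None]


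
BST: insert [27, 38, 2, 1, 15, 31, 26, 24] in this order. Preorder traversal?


Root = 27; build tree by BST insertion.
Preorder traversal: [27, 2, 1, 15, 26, 24, 38, 31]


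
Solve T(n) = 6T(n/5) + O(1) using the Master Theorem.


a=6, b=5, c=0. log_5(6)=1.113 > c=0. Case 1: O(n^log_b(a)) = O(n^1.113)
Complexity: O(n^1.113)


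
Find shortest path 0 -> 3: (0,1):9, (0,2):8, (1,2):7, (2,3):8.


Dijkstra from 0:
Distances: {0: 0, 1: 9, 2: 8, 3: 16}
Shortest distance to 3 = 16, path = [0, 2, 3]


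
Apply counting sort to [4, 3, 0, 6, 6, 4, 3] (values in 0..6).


Count array: [1, 0, 0, 2, 2, 0, 2]
Reconstruct: [0, 3, 3, 4, 4, 6, 6]


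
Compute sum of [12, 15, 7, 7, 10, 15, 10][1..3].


Prefix sums: [0, 12, 27, 34, 41, 51, 66, 76]
Sum[1..3] = prefix[4] - prefix[1] = 41 - 12 = 29


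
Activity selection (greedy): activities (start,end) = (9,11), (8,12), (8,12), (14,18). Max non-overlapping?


Greedy: pick earliest-ending, then skip overlaps.
Selected (2 activities): [(9, 11), (14, 18)]


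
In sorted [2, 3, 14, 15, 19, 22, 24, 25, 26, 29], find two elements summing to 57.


Two pointers: lo=0, hi=9
No pair sums to 57


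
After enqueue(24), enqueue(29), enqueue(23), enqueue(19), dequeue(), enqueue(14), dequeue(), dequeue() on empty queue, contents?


enqueue(24) -> [24]
enqueue(29) -> [24, 29]
enqueue(23) -> [24, 29, 23]
enqueue(19) -> [24, 29, 23, 19]
dequeue() returns 24 -> [29, 23, 19]
enqueue(14) -> [29, 23, 19, 14]
dequeue() returns 29 -> [23, 19, 14]
dequeue() returns 23 -> [19, 14]
Final queue (front to back): [19, 14]


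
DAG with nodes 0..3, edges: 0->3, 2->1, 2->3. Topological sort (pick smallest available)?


Kahn's algorithm, process smallest node first
Order: [0, 2, 1, 3]


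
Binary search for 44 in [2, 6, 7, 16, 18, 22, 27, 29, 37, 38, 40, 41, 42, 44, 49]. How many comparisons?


Search for 44:
[0,14] mid=7 arr[7]=29
[8,14] mid=11 arr[11]=41
[12,14] mid=13 arr[13]=44
Total: 3 comparisons


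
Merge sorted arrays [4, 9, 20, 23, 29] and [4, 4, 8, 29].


Compare heads, take smaller each step.
Merged: [4, 4, 4, 8, 9, 20, 23, 29, 29]


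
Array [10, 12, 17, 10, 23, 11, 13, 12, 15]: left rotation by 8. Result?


Left rotate by 8: [15, 10, 12, 17, 10, 23, 11, 13, 12]


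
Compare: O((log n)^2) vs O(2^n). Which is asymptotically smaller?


polylogarithmic grows slower than exponential
O((log n)^2) is asymptotically smaller; O(2^n) grows faster


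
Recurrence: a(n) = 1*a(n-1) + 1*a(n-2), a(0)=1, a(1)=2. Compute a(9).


Build bottom-up:
...a(7)=34, a(8)=55, a(9)=1*55+1*34=89


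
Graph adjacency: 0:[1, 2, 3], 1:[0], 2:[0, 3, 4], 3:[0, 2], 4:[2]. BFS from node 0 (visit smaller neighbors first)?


BFS queue: start with [0]
Visit order: [0, 1, 2, 3, 4]


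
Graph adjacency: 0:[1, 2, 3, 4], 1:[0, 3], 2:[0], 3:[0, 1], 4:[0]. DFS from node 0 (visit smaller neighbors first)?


DFS stack-based: start with [0]
Visit order: [0, 1, 3, 2, 4]


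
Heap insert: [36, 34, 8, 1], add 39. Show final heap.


Append 39: [36, 34, 8, 1, 39]
Bubble up: swap idx 4(39) with idx 1(34); swap idx 1(39) with idx 0(36)
Result: [39, 36, 8, 1, 34]


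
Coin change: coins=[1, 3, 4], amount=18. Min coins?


dp[0]=0; dp[i]=1+min(dp[i-c] for c in coins)
...dp[13]=4, dp[14]=4, dp[15]=4, dp[16]=4, dp[17]=5, dp[18]=5
Minimum coins for 18 = 5


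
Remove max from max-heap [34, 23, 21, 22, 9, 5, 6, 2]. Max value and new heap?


Max = 34
Replace root with last, heapify down
Resulting heap: [23, 22, 21, 2, 9, 5, 6]


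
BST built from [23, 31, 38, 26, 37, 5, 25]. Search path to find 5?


BST root = 23
Search for 5: compare at each node
Path: [23, 5]


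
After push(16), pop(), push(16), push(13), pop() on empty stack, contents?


push(16) -> [16]
pop() returns 16 -> []
push(16) -> [16]
push(13) -> [16, 13]
pop() returns 13 -> [16]
Final stack (bottom to top): [16]


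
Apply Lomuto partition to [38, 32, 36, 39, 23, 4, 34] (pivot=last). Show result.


Elements <= 34 go left of pivot.
Result: [32, 23, 4, 34, 38, 36, 39], pivot at index 3


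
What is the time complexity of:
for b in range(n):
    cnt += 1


Per nesting level: O(n) = O(n)
Complexity: O(n)


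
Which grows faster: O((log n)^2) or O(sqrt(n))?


polylogarithmic grows slower than sublinear
O((log n)^2) is asymptotically smaller; O(sqrt(n)) grows faster


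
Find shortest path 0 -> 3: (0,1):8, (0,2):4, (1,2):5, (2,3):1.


Dijkstra from 0:
Distances: {0: 0, 1: 8, 2: 4, 3: 5}
Shortest distance to 3 = 5, path = [0, 2, 3]


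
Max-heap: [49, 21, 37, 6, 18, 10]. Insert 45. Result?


Append 45: [49, 21, 37, 6, 18, 10, 45]
Bubble up: swap idx 6(45) with idx 2(37)
Result: [49, 21, 45, 6, 18, 10, 37]


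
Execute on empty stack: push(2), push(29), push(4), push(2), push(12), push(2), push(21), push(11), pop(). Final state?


push(2) -> [2]
push(29) -> [2, 29]
push(4) -> [2, 29, 4]
push(2) -> [2, 29, 4, 2]
push(12) -> [2, 29, 4, 2, 12]
push(2) -> [2, 29, 4, 2, 12, 2]
push(21) -> [2, 29, 4, 2, 12, 2, 21]
push(11) -> [2, 29, 4, 2, 12, 2, 21, 11]
pop() returns 11 -> [2, 29, 4, 2, 12, 2, 21]
Final stack (bottom to top): [2, 29, 4, 2, 12, 2, 21]


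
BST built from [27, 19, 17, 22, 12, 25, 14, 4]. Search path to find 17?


BST root = 27
Search for 17: compare at each node
Path: [27, 19, 17]


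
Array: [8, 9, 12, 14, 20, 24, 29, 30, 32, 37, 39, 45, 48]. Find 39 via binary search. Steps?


Search for 39:
[0,12] mid=6 arr[6]=29
[7,12] mid=9 arr[9]=37
[10,12] mid=11 arr[11]=45
[10,10] mid=10 arr[10]=39
Total: 4 comparisons


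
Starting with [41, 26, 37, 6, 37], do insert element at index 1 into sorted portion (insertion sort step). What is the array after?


After one pass: [26, 41, 37, 6, 37]


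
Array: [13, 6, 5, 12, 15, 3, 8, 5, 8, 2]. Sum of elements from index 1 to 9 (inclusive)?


Prefix sums: [0, 13, 19, 24, 36, 51, 54, 62, 67, 75, 77]
Sum[1..9] = prefix[10] - prefix[1] = 77 - 13 = 64


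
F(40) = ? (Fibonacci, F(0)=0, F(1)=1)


F(n)=F(n-1)+F(n-2)
...F(38)=39088169, F(39)=63245986, F(40)=102334155


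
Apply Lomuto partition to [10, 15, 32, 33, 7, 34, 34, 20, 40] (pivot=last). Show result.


Elements <= 40 go left of pivot.
Result: [10, 15, 32, 33, 7, 34, 34, 20, 40], pivot at index 8


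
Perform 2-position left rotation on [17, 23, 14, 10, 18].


Left rotate by 2: [14, 10, 18, 17, 23]


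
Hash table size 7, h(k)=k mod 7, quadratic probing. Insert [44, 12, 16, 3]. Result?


Insertions: 44->slot 2; 12->slot 5; 16->slot 3; 3->slot 4
Table: [None, None, 44, 16, 3, 12, None]


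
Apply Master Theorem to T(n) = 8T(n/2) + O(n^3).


a=8, b=2, c=3. log_2(8)=3 = c=3. Case 2: O(n^c log n) = O(n^3 log n)
Complexity: O(n^3 log n)


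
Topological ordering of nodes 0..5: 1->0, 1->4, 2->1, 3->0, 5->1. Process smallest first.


Kahn's algorithm, process smallest node first
Order: [2, 3, 5, 1, 0, 4]


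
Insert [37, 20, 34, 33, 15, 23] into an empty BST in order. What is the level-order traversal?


Root = 37; build tree by BST insertion.
Level-Order traversal: [37, 20, 15, 34, 33, 23]


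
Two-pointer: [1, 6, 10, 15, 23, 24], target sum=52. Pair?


Two pointers: lo=0, hi=5
No pair sums to 52


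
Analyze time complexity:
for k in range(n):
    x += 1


Per nesting level: O(n) = O(n)
Complexity: O(n)


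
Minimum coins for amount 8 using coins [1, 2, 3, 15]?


dp[0]=0; dp[i]=1+min(dp[i-c] for c in coins)
...dp[3]=1, dp[4]=2, dp[5]=2, dp[6]=2, dp[7]=3, dp[8]=3
Minimum coins for 8 = 3


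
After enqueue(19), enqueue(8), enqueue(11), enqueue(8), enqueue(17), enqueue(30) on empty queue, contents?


enqueue(19) -> [19]
enqueue(8) -> [19, 8]
enqueue(11) -> [19, 8, 11]
enqueue(8) -> [19, 8, 11, 8]
enqueue(17) -> [19, 8, 11, 8, 17]
enqueue(30) -> [19, 8, 11, 8, 17, 30]
Final queue (front to back): [19, 8, 11, 8, 17, 30]


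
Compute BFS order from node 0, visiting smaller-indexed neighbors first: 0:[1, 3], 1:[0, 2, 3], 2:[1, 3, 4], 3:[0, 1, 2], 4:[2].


BFS queue: start with [0]
Visit order: [0, 1, 3, 2, 4]


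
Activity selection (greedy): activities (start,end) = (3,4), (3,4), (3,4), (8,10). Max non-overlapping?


Greedy: pick earliest-ending, then skip overlaps.
Selected (2 activities): [(3, 4), (8, 10)]


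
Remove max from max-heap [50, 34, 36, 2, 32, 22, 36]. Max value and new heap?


Max = 50
Replace root with last, heapify down
Resulting heap: [36, 34, 36, 2, 32, 22]


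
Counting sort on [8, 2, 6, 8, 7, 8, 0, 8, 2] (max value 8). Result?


Count array: [1, 0, 2, 0, 0, 0, 1, 1, 4]
Reconstruct: [0, 2, 2, 6, 7, 8, 8, 8, 8]


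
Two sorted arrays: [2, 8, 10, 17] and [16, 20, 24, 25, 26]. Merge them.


Compare heads, take smaller each step.
Merged: [2, 8, 10, 16, 17, 20, 24, 25, 26]


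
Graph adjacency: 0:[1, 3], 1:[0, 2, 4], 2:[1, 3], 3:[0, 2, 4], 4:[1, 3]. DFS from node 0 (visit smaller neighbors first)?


DFS stack-based: start with [0]
Visit order: [0, 1, 2, 3, 4]


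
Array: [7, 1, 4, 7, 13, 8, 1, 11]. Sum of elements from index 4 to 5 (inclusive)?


Prefix sums: [0, 7, 8, 12, 19, 32, 40, 41, 52]
Sum[4..5] = prefix[6] - prefix[4] = 40 - 19 = 21


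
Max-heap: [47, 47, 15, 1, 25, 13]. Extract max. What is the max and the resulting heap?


Max = 47
Replace root with last, heapify down
Resulting heap: [47, 25, 15, 1, 13]


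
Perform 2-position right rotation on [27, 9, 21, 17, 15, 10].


Right rotate by 2: [15, 10, 27, 9, 21, 17]


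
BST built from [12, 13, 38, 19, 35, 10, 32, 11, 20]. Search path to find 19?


BST root = 12
Search for 19: compare at each node
Path: [12, 13, 38, 19]


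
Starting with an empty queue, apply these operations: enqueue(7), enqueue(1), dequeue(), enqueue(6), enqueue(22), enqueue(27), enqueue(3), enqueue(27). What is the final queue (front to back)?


enqueue(7) -> [7]
enqueue(1) -> [7, 1]
dequeue() returns 7 -> [1]
enqueue(6) -> [1, 6]
enqueue(22) -> [1, 6, 22]
enqueue(27) -> [1, 6, 22, 27]
enqueue(3) -> [1, 6, 22, 27, 3]
enqueue(27) -> [1, 6, 22, 27, 3, 27]
Final queue (front to back): [1, 6, 22, 27, 3, 27]


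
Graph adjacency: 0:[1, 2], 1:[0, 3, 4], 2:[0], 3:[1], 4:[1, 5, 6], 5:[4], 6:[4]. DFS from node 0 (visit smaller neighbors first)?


DFS stack-based: start with [0]
Visit order: [0, 1, 3, 4, 5, 6, 2]


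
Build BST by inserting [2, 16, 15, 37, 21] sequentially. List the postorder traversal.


Root = 2; build tree by BST insertion.
Postorder traversal: [15, 21, 37, 16, 2]


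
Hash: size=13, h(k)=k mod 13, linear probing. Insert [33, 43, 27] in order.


Insertions: 33->slot 7; 43->slot 4; 27->slot 1
Table: [None, 27, None, None, 43, None, None, 33, None, None, None, None, None]


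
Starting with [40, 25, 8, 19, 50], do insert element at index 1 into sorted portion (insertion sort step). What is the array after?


After one pass: [25, 40, 8, 19, 50]


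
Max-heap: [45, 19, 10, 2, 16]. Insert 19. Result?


Append 19: [45, 19, 10, 2, 16, 19]
Bubble up: swap idx 5(19) with idx 2(10)
Result: [45, 19, 19, 2, 16, 10]


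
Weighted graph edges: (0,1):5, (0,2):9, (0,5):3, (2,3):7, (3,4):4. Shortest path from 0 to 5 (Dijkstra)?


Dijkstra from 0:
Distances: {0: 0, 1: 5, 2: 9, 3: 16, 4: 20, 5: 3}
Shortest distance to 5 = 3, path = [0, 5]


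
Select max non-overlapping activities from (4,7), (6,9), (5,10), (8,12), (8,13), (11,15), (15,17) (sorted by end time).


Greedy: pick earliest-ending, then skip overlaps.
Selected (3 activities): [(4, 7), (8, 12), (15, 17)]


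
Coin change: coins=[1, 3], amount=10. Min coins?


dp[0]=0; dp[i]=1+min(dp[i-c] for c in coins)
...dp[5]=3, dp[6]=2, dp[7]=3, dp[8]=4, dp[9]=3, dp[10]=4
Minimum coins for 10 = 4


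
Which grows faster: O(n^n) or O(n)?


linear grows slower than n^n
O(n) is asymptotically smaller; O(n^n) grows faster


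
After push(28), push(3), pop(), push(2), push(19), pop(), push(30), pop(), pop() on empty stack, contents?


push(28) -> [28]
push(3) -> [28, 3]
pop() returns 3 -> [28]
push(2) -> [28, 2]
push(19) -> [28, 2, 19]
pop() returns 19 -> [28, 2]
push(30) -> [28, 2, 30]
pop() returns 30 -> [28, 2]
pop() returns 2 -> [28]
Final stack (bottom to top): [28]


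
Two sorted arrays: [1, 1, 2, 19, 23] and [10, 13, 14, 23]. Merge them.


Compare heads, take smaller each step.
Merged: [1, 1, 2, 10, 13, 14, 19, 23, 23]


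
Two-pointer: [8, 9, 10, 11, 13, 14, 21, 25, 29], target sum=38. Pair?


Two pointers: lo=0, hi=8
Found pair: (9, 29) summing to 38


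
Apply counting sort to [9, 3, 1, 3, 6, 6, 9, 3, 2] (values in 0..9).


Count array: [0, 1, 1, 3, 0, 0, 2, 0, 0, 2]
Reconstruct: [1, 2, 3, 3, 3, 6, 6, 9, 9]


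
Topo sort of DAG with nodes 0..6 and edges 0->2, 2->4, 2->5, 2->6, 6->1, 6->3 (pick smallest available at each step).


Kahn's algorithm, process smallest node first
Order: [0, 2, 4, 5, 6, 1, 3]


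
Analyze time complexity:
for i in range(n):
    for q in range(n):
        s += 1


Per nesting level: O(n) * O(n) = O(n^2)
Complexity: O(n^2)


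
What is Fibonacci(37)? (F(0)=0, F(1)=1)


F(n)=F(n-1)+F(n-2)
...F(35)=9227465, F(36)=14930352, F(37)=24157817


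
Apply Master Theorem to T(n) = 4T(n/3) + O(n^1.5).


a=4, b=3, c=1.5. log_3(4)=1.262 < c=1.5. Case 3: O(n^c) = O(n^1.500)
Complexity: O(n^1.500)


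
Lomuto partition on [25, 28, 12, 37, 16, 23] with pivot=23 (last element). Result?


Elements <= 23 go left of pivot.
Result: [12, 16, 23, 37, 28, 25], pivot at index 2


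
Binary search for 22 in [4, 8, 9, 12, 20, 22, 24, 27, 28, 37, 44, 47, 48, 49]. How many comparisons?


Search for 22:
[0,13] mid=6 arr[6]=24
[0,5] mid=2 arr[2]=9
[3,5] mid=4 arr[4]=20
[5,5] mid=5 arr[5]=22
Total: 4 comparisons


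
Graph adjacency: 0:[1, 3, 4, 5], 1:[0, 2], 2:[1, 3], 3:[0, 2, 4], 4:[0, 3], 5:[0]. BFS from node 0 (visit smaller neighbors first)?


BFS queue: start with [0]
Visit order: [0, 1, 3, 4, 5, 2]


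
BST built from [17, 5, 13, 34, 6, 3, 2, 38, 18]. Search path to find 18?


BST root = 17
Search for 18: compare at each node
Path: [17, 34, 18]


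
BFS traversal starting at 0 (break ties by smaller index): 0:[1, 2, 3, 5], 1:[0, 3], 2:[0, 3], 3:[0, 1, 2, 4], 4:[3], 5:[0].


BFS queue: start with [0]
Visit order: [0, 1, 2, 3, 5, 4]


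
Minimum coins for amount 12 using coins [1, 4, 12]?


dp[0]=0; dp[i]=1+min(dp[i-c] for c in coins)
...dp[7]=4, dp[8]=2, dp[9]=3, dp[10]=4, dp[11]=5, dp[12]=1
Minimum coins for 12 = 1


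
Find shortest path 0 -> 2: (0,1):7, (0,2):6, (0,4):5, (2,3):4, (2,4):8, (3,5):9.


Dijkstra from 0:
Distances: {0: 0, 1: 7, 2: 6, 3: 10, 4: 5, 5: 19}
Shortest distance to 2 = 6, path = [0, 2]


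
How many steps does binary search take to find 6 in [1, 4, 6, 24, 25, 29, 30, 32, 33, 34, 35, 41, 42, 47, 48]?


Search for 6:
[0,14] mid=7 arr[7]=32
[0,6] mid=3 arr[3]=24
[0,2] mid=1 arr[1]=4
[2,2] mid=2 arr[2]=6
Total: 4 comparisons


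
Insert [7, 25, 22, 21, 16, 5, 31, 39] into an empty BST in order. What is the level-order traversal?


Root = 7; build tree by BST insertion.
Level-Order traversal: [7, 5, 25, 22, 31, 21, 39, 16]


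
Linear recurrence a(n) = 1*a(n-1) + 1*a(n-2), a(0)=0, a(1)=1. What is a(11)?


Build bottom-up:
...a(9)=34, a(10)=55, a(11)=1*55+1*34=89


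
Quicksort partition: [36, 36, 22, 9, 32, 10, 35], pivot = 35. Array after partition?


Elements <= 35 go left of pivot.
Result: [22, 9, 32, 10, 35, 36, 36], pivot at index 4


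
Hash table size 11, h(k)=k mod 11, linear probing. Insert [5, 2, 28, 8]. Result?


Insertions: 5->slot 5; 2->slot 2; 28->slot 6; 8->slot 8
Table: [None, None, 2, None, None, 5, 28, None, 8, None, None]


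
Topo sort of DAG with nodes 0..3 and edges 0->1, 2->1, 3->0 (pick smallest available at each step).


Kahn's algorithm, process smallest node first
Order: [2, 3, 0, 1]


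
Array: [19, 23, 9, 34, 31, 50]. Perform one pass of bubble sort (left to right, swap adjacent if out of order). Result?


After one pass: [19, 9, 23, 31, 34, 50]


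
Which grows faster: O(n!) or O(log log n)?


double-logarithmic grows slower than factorial
O(log log n) is asymptotically smaller; O(n!) grows faster


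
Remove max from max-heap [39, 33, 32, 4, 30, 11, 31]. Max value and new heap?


Max = 39
Replace root with last, heapify down
Resulting heap: [33, 31, 32, 4, 30, 11]


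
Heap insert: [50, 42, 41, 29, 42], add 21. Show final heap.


Append 21: [50, 42, 41, 29, 42, 21]
Bubble up: no swaps needed
Result: [50, 42, 41, 29, 42, 21]


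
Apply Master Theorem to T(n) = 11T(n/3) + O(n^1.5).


a=11, b=3, c=1.5. log_3(11)=2.183 > c=1.5. Case 1: O(n^log_b(a)) = O(n^2.183)
Complexity: O(n^2.183)


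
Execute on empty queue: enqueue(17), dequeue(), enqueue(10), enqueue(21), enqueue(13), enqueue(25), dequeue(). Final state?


enqueue(17) -> [17]
dequeue() returns 17 -> []
enqueue(10) -> [10]
enqueue(21) -> [10, 21]
enqueue(13) -> [10, 21, 13]
enqueue(25) -> [10, 21, 13, 25]
dequeue() returns 10 -> [21, 13, 25]
Final queue (front to back): [21, 13, 25]


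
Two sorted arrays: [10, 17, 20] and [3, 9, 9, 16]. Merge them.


Compare heads, take smaller each step.
Merged: [3, 9, 9, 10, 16, 17, 20]


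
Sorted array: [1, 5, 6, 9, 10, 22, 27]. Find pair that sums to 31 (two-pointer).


Two pointers: lo=0, hi=6
Found pair: (9, 22) summing to 31


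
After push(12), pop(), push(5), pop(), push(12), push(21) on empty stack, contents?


push(12) -> [12]
pop() returns 12 -> []
push(5) -> [5]
pop() returns 5 -> []
push(12) -> [12]
push(21) -> [12, 21]
Final stack (bottom to top): [12, 21]


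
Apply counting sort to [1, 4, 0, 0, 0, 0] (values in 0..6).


Count array: [4, 1, 0, 0, 1, 0, 0]
Reconstruct: [0, 0, 0, 0, 1, 4]


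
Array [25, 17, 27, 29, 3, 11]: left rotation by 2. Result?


Left rotate by 2: [27, 29, 3, 11, 25, 17]


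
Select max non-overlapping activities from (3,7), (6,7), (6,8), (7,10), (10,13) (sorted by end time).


Greedy: pick earliest-ending, then skip overlaps.
Selected (3 activities): [(3, 7), (7, 10), (10, 13)]


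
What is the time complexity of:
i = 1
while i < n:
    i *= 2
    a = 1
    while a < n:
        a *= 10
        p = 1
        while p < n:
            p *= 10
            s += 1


Per nesting level: O(log n) * O(log n) * O(log n) = O((log n)^3)
Complexity: O((log n)^3)


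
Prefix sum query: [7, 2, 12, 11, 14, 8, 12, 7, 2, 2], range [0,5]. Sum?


Prefix sums: [0, 7, 9, 21, 32, 46, 54, 66, 73, 75, 77]
Sum[0..5] = prefix[6] - prefix[0] = 54 - 0 = 54


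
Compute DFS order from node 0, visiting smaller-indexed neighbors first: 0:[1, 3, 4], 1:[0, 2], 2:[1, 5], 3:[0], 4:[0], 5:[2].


DFS stack-based: start with [0]
Visit order: [0, 1, 2, 5, 3, 4]


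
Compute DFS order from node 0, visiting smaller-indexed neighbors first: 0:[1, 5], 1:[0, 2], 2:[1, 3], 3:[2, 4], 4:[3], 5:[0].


DFS stack-based: start with [0]
Visit order: [0, 1, 2, 3, 4, 5]


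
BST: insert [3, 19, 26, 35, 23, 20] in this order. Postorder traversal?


Root = 3; build tree by BST insertion.
Postorder traversal: [20, 23, 35, 26, 19, 3]


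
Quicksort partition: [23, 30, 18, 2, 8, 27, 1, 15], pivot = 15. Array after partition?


Elements <= 15 go left of pivot.
Result: [2, 8, 1, 15, 30, 27, 18, 23], pivot at index 3


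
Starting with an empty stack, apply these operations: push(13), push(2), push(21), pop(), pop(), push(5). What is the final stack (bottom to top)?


push(13) -> [13]
push(2) -> [13, 2]
push(21) -> [13, 2, 21]
pop() returns 21 -> [13, 2]
pop() returns 2 -> [13]
push(5) -> [13, 5]
Final stack (bottom to top): [13, 5]


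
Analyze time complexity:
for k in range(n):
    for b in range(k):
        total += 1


Per nesting level: O(n) * O(n) [triangular over k] = O(n^2)
Complexity: O(n^2)


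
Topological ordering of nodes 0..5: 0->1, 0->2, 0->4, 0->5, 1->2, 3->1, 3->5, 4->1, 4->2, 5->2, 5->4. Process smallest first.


Kahn's algorithm, process smallest node first
Order: [0, 3, 5, 4, 1, 2]


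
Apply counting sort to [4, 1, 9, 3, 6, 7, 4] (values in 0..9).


Count array: [0, 1, 0, 1, 2, 0, 1, 1, 0, 1]
Reconstruct: [1, 3, 4, 4, 6, 7, 9]


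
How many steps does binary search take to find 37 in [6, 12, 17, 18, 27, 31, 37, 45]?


Search for 37:
[0,7] mid=3 arr[3]=18
[4,7] mid=5 arr[5]=31
[6,7] mid=6 arr[6]=37
Total: 3 comparisons


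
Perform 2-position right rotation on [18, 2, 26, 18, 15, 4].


Right rotate by 2: [15, 4, 18, 2, 26, 18]


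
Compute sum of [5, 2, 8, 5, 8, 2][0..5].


Prefix sums: [0, 5, 7, 15, 20, 28, 30]
Sum[0..5] = prefix[6] - prefix[0] = 30 - 0 = 30


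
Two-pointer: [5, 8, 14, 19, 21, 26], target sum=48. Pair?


Two pointers: lo=0, hi=5
No pair sums to 48


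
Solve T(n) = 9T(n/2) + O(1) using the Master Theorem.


a=9, b=2, c=0. log_2(9)=3.170 > c=0. Case 1: O(n^log_b(a)) = O(n^3.170)
Complexity: O(n^3.170)


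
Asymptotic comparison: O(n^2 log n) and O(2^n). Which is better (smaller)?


n^2 log n grows slower than exponential
O(n^2 log n) is asymptotically smaller; O(2^n) grows faster


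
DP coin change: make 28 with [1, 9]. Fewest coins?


dp[0]=0; dp[i]=1+min(dp[i-c] for c in coins)
...dp[23]=7, dp[24]=8, dp[25]=9, dp[26]=10, dp[27]=3, dp[28]=4
Minimum coins for 28 = 4


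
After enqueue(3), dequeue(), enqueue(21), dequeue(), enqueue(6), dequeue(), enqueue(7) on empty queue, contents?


enqueue(3) -> [3]
dequeue() returns 3 -> []
enqueue(21) -> [21]
dequeue() returns 21 -> []
enqueue(6) -> [6]
dequeue() returns 6 -> []
enqueue(7) -> [7]
Final queue (front to back): [7]


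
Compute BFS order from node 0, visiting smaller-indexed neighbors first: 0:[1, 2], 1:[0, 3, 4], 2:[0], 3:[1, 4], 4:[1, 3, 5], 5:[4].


BFS queue: start with [0]
Visit order: [0, 1, 2, 3, 4, 5]


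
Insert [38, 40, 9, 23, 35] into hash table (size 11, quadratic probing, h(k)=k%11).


Insertions: 38->slot 5; 40->slot 7; 9->slot 9; 23->slot 1; 35->slot 2
Table: [None, 23, 35, None, None, 38, None, 40, None, 9, None]


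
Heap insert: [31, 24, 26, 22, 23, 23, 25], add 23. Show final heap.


Append 23: [31, 24, 26, 22, 23, 23, 25, 23]
Bubble up: swap idx 7(23) with idx 3(22)
Result: [31, 24, 26, 23, 23, 23, 25, 22]


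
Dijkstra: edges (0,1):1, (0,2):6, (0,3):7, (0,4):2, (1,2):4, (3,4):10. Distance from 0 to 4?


Dijkstra from 0:
Distances: {0: 0, 1: 1, 2: 5, 3: 7, 4: 2}
Shortest distance to 4 = 2, path = [0, 4]


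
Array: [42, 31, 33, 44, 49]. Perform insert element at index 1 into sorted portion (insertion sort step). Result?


After one pass: [31, 42, 33, 44, 49]


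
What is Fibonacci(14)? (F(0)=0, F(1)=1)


F(n)=F(n-1)+F(n-2)
...F(12)=144, F(13)=233, F(14)=377


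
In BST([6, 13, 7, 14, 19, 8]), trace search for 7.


BST root = 6
Search for 7: compare at each node
Path: [6, 13, 7]


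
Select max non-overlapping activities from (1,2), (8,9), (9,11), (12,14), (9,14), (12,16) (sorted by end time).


Greedy: pick earliest-ending, then skip overlaps.
Selected (4 activities): [(1, 2), (8, 9), (9, 11), (12, 14)]


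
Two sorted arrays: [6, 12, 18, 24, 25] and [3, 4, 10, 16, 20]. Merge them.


Compare heads, take smaller each step.
Merged: [3, 4, 6, 10, 12, 16, 18, 20, 24, 25]


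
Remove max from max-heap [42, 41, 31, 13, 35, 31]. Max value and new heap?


Max = 42
Replace root with last, heapify down
Resulting heap: [41, 35, 31, 13, 31]


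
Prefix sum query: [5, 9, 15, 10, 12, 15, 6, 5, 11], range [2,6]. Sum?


Prefix sums: [0, 5, 14, 29, 39, 51, 66, 72, 77, 88]
Sum[2..6] = prefix[7] - prefix[2] = 72 - 14 = 58


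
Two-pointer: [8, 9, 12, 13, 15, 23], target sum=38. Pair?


Two pointers: lo=0, hi=5
Found pair: (15, 23) summing to 38


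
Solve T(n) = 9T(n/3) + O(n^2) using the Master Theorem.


a=9, b=3, c=2. log_3(9)=2 = c=2. Case 2: O(n^c log n) = O(n^2 log n)
Complexity: O(n^2 log n)


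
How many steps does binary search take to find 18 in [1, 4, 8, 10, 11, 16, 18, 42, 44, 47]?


Search for 18:
[0,9] mid=4 arr[4]=11
[5,9] mid=7 arr[7]=42
[5,6] mid=5 arr[5]=16
[6,6] mid=6 arr[6]=18
Total: 4 comparisons


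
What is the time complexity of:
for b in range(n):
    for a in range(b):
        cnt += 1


Per nesting level: O(n) * O(n) [triangular over b] = O(n^2)
Complexity: O(n^2)


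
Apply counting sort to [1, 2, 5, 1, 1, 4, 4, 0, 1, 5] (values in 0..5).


Count array: [1, 4, 1, 0, 2, 2]
Reconstruct: [0, 1, 1, 1, 1, 2, 4, 4, 5, 5]


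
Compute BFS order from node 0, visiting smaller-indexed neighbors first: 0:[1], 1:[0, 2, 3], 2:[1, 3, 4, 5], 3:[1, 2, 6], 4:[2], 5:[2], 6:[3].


BFS queue: start with [0]
Visit order: [0, 1, 2, 3, 4, 5, 6]


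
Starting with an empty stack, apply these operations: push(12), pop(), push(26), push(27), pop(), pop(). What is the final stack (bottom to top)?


push(12) -> [12]
pop() returns 12 -> []
push(26) -> [26]
push(27) -> [26, 27]
pop() returns 27 -> [26]
pop() returns 26 -> []
Final stack (bottom to top): []


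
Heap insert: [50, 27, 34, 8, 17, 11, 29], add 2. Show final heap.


Append 2: [50, 27, 34, 8, 17, 11, 29, 2]
Bubble up: no swaps needed
Result: [50, 27, 34, 8, 17, 11, 29, 2]


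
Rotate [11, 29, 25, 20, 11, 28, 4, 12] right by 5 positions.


Right rotate by 5: [20, 11, 28, 4, 12, 11, 29, 25]


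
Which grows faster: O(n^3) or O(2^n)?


cubic grows slower than exponential
O(n^3) is asymptotically smaller; O(2^n) grows faster


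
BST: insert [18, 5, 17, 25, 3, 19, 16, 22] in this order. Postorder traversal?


Root = 18; build tree by BST insertion.
Postorder traversal: [3, 16, 17, 5, 22, 19, 25, 18]


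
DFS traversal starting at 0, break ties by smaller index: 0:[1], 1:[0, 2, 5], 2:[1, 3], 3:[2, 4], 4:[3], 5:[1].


DFS stack-based: start with [0]
Visit order: [0, 1, 2, 3, 4, 5]


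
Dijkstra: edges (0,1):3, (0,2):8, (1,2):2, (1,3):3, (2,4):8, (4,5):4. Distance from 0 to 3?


Dijkstra from 0:
Distances: {0: 0, 1: 3, 2: 5, 3: 6, 4: 13, 5: 17}
Shortest distance to 3 = 6, path = [0, 1, 3]


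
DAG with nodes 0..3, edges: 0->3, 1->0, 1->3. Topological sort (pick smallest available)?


Kahn's algorithm, process smallest node first
Order: [1, 0, 2, 3]


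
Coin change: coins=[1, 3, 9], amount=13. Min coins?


dp[0]=0; dp[i]=1+min(dp[i-c] for c in coins)
...dp[8]=4, dp[9]=1, dp[10]=2, dp[11]=3, dp[12]=2, dp[13]=3
Minimum coins for 13 = 3


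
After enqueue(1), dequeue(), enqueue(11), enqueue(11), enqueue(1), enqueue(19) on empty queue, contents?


enqueue(1) -> [1]
dequeue() returns 1 -> []
enqueue(11) -> [11]
enqueue(11) -> [11, 11]
enqueue(1) -> [11, 11, 1]
enqueue(19) -> [11, 11, 1, 19]
Final queue (front to back): [11, 11, 1, 19]


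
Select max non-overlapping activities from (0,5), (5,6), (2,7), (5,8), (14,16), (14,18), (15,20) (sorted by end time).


Greedy: pick earliest-ending, then skip overlaps.
Selected (3 activities): [(0, 5), (5, 6), (14, 16)]


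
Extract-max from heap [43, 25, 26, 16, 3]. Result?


Max = 43
Replace root with last, heapify down
Resulting heap: [26, 25, 3, 16]


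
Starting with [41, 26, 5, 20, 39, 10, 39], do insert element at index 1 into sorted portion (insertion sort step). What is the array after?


After one pass: [26, 41, 5, 20, 39, 10, 39]


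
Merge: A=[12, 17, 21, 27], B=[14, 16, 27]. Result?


Compare heads, take smaller each step.
Merged: [12, 14, 16, 17, 21, 27, 27]


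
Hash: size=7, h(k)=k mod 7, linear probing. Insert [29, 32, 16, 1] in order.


Insertions: 29->slot 1; 32->slot 4; 16->slot 2; 1->slot 3
Table: [None, 29, 16, 1, 32, None, None]


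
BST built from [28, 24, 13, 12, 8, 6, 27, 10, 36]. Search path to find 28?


BST root = 28
Search for 28: compare at each node
Path: [28]


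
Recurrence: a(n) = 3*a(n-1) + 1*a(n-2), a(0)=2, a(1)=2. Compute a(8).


Build bottom-up:
...a(6)=938, a(7)=3098, a(8)=3*3098+1*938=10232


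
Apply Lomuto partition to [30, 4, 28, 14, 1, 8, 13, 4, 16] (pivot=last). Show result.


Elements <= 16 go left of pivot.
Result: [4, 14, 1, 8, 13, 4, 16, 30, 28], pivot at index 6


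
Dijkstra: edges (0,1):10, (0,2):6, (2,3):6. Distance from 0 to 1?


Dijkstra from 0:
Distances: {0: 0, 1: 10, 2: 6, 3: 12}
Shortest distance to 1 = 10, path = [0, 1]


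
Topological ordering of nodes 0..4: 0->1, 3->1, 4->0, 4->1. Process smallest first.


Kahn's algorithm, process smallest node first
Order: [2, 3, 4, 0, 1]


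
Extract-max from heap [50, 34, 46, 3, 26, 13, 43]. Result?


Max = 50
Replace root with last, heapify down
Resulting heap: [46, 34, 43, 3, 26, 13]


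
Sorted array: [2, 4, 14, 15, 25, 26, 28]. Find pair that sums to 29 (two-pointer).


Two pointers: lo=0, hi=6
Found pair: (4, 25) summing to 29


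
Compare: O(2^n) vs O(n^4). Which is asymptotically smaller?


quartic grows slower than exponential
O(n^4) is asymptotically smaller; O(2^n) grows faster


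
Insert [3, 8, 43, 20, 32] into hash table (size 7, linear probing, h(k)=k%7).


Insertions: 3->slot 3; 8->slot 1; 43->slot 2; 20->slot 6; 32->slot 4
Table: [None, 8, 43, 3, 32, None, 20]


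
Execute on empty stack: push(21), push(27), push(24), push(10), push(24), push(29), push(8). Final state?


push(21) -> [21]
push(27) -> [21, 27]
push(24) -> [21, 27, 24]
push(10) -> [21, 27, 24, 10]
push(24) -> [21, 27, 24, 10, 24]
push(29) -> [21, 27, 24, 10, 24, 29]
push(8) -> [21, 27, 24, 10, 24, 29, 8]
Final stack (bottom to top): [21, 27, 24, 10, 24, 29, 8]


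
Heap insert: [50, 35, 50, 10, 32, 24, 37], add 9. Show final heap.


Append 9: [50, 35, 50, 10, 32, 24, 37, 9]
Bubble up: no swaps needed
Result: [50, 35, 50, 10, 32, 24, 37, 9]


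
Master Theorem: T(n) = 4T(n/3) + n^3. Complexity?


a=4, b=3, c=3. log_3(4)=1.262 < c=3. Case 3: O(n^c) = O(n^3)
Complexity: O(n^3)


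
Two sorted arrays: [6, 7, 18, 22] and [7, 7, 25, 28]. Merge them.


Compare heads, take smaller each step.
Merged: [6, 7, 7, 7, 18, 22, 25, 28]


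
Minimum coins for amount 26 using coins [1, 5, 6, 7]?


dp[0]=0; dp[i]=1+min(dp[i-c] for c in coins)
...dp[21]=3, dp[22]=4, dp[23]=4, dp[24]=4, dp[25]=4, dp[26]=4
Minimum coins for 26 = 4


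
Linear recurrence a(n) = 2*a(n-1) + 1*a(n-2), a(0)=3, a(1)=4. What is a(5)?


Build bottom-up:
...a(3)=26, a(4)=63, a(5)=2*63+1*26=152


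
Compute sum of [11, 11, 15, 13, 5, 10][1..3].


Prefix sums: [0, 11, 22, 37, 50, 55, 65]
Sum[1..3] = prefix[4] - prefix[1] = 50 - 11 = 39


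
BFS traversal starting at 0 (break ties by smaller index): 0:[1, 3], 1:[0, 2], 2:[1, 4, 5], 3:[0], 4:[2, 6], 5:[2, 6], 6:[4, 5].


BFS queue: start with [0]
Visit order: [0, 1, 3, 2, 4, 5, 6]


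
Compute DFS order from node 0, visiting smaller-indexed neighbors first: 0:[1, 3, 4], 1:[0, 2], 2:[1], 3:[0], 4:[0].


DFS stack-based: start with [0]
Visit order: [0, 1, 2, 3, 4]


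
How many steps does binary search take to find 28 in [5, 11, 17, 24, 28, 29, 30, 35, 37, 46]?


Search for 28:
[0,9] mid=4 arr[4]=28
Total: 1 comparisons


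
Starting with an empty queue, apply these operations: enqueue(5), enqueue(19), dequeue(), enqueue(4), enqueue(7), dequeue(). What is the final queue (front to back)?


enqueue(5) -> [5]
enqueue(19) -> [5, 19]
dequeue() returns 5 -> [19]
enqueue(4) -> [19, 4]
enqueue(7) -> [19, 4, 7]
dequeue() returns 19 -> [4, 7]
Final queue (front to back): [4, 7]


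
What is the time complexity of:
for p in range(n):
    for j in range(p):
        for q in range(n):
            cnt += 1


Per nesting level: O(n) * O(n) [triangular over p] * O(n) = O(n^3)
Complexity: O(n^3)


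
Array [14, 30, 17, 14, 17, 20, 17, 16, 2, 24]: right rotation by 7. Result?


Right rotate by 7: [14, 17, 20, 17, 16, 2, 24, 14, 30, 17]


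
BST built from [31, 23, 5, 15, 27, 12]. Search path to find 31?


BST root = 31
Search for 31: compare at each node
Path: [31]


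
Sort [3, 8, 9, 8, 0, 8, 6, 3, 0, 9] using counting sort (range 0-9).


Count array: [2, 0, 0, 2, 0, 0, 1, 0, 3, 2]
Reconstruct: [0, 0, 3, 3, 6, 8, 8, 8, 9, 9]


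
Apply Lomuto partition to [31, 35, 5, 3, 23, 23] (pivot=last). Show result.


Elements <= 23 go left of pivot.
Result: [5, 3, 23, 23, 31, 35], pivot at index 3


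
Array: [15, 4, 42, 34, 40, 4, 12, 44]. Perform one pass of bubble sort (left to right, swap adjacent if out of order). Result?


After one pass: [4, 15, 34, 40, 4, 12, 42, 44]


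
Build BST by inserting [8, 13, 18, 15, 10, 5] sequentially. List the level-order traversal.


Root = 8; build tree by BST insertion.
Level-Order traversal: [8, 5, 13, 10, 18, 15]


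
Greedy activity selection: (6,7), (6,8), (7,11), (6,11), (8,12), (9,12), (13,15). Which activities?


Greedy: pick earliest-ending, then skip overlaps.
Selected (3 activities): [(6, 7), (7, 11), (13, 15)]


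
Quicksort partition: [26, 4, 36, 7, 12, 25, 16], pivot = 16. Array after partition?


Elements <= 16 go left of pivot.
Result: [4, 7, 12, 16, 36, 25, 26], pivot at index 3


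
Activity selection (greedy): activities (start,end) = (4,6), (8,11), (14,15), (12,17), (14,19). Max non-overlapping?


Greedy: pick earliest-ending, then skip overlaps.
Selected (3 activities): [(4, 6), (8, 11), (14, 15)]


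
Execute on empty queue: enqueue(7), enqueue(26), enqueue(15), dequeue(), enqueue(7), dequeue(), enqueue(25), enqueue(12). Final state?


enqueue(7) -> [7]
enqueue(26) -> [7, 26]
enqueue(15) -> [7, 26, 15]
dequeue() returns 7 -> [26, 15]
enqueue(7) -> [26, 15, 7]
dequeue() returns 26 -> [15, 7]
enqueue(25) -> [15, 7, 25]
enqueue(12) -> [15, 7, 25, 12]
Final queue (front to back): [15, 7, 25, 12]


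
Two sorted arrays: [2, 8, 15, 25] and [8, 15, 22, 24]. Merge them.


Compare heads, take smaller each step.
Merged: [2, 8, 8, 15, 15, 22, 24, 25]


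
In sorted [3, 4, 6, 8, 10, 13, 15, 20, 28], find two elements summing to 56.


Two pointers: lo=0, hi=8
No pair sums to 56


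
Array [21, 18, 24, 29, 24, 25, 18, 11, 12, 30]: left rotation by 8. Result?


Left rotate by 8: [12, 30, 21, 18, 24, 29, 24, 25, 18, 11]


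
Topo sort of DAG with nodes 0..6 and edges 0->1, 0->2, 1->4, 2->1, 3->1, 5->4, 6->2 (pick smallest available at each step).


Kahn's algorithm, process smallest node first
Order: [0, 3, 5, 6, 2, 1, 4]


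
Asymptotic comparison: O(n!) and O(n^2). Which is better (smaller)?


quadratic grows slower than factorial
O(n^2) is asymptotically smaller; O(n!) grows faster


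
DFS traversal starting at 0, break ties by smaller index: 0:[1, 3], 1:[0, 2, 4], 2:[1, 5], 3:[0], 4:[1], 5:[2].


DFS stack-based: start with [0]
Visit order: [0, 1, 2, 5, 4, 3]


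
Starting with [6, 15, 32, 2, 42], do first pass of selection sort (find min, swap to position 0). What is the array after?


After one pass: [2, 15, 32, 6, 42]


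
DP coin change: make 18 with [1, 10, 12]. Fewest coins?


dp[0]=0; dp[i]=1+min(dp[i-c] for c in coins)
...dp[13]=2, dp[14]=3, dp[15]=4, dp[16]=5, dp[17]=6, dp[18]=7
Minimum coins for 18 = 7


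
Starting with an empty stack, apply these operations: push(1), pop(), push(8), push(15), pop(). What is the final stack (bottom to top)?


push(1) -> [1]
pop() returns 1 -> []
push(8) -> [8]
push(15) -> [8, 15]
pop() returns 15 -> [8]
Final stack (bottom to top): [8]


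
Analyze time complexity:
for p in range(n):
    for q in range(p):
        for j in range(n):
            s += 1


Per nesting level: O(n) * O(n) [triangular over p] * O(n) = O(n^3)
Complexity: O(n^3)


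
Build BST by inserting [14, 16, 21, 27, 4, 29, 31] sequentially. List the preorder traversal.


Root = 14; build tree by BST insertion.
Preorder traversal: [14, 4, 16, 21, 27, 29, 31]
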